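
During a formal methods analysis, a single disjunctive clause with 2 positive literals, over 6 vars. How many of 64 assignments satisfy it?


Step 1: Total=2^6=64
Step 2: Unsat when all 2 false: 2^4=16
Step 3: Sat=64-16=48

48


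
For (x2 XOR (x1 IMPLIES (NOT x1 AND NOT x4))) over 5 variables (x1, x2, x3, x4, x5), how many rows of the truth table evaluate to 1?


Formula: (x2 XOR (x1 IMPLIES (NOT x1 AND NOT x4))) over 5 vars (32 rows)
Evaluate each row (x1, x2, x3, x4, x5 as bits, MSB first):
  row 0 [00000]: (0 XOR (0 IMPLIES (NOT 0 AND NOT 0))) -> 1
  row 1 [00001]: (0 XOR (0 IMPLIES (NOT 0 AND NOT 0))) -> 1
  row 2 [00010]: (0 XOR (0 IMPLIES (NOT 0 AND NOT 1))) -> 1
  row 3 [00011]: (0 XOR (0 IMPLIES (NOT 0 AND NOT 1))) -> 1
  row 4 [00100]: (0 XOR (0 IMPLIES (NOT 0 AND NOT 0))) -> 1
  row 5 [00101]: (0 XOR (0 IMPLIES (NOT 0 AND NOT 0))) -> 1
  row 6 [00110]: (0 XOR (0 IMPLIES (NOT 0 AND NOT 1))) -> 1
  row 7 [00111]: (0 XOR (0 IMPLIES (NOT 0 AND NOT 1))) -> 1
  row 8 [01000]: (1 XOR (0 IMPLIES (NOT 0 AND NOT 0))) -> 0
  row 9 [01001]: (1 XOR (0 IMPLIES (NOT 0 AND NOT 0))) -> 0
  row 10 [01010]: (1 XOR (0 IMPLIES (NOT 0 AND NOT 1))) -> 0
  row 11 [01011]: (1 XOR (0 IMPLIES (NOT 0 AND NOT 1))) -> 0
  row 12 [01100]: (1 XOR (0 IMPLIES (NOT 0 AND NOT 0))) -> 0
  row 13 [01101]: (1 XOR (0 IMPLIES (NOT 0 AND NOT 0))) -> 0
  row 14 [01110]: (1 XOR (0 IMPLIES (NOT 0 AND NOT 1))) -> 0
  row 15 [01111]: (1 XOR (0 IMPLIES (NOT 0 AND NOT 1))) -> 0
  row 16 [10000]: (0 XOR (1 IMPLIES (NOT 1 AND NOT 0))) -> 0
  row 17 [10001]: (0 XOR (1 IMPLIES (NOT 1 AND NOT 0))) -> 0
  row 18 [10010]: (0 XOR (1 IMPLIES (NOT 1 AND NOT 1))) -> 0
  row 19 [10011]: (0 XOR (1 IMPLIES (NOT 1 AND NOT 1))) -> 0
  row 20 [10100]: (0 XOR (1 IMPLIES (NOT 1 AND NOT 0))) -> 0
  row 21 [10101]: (0 XOR (1 IMPLIES (NOT 1 AND NOT 0))) -> 0
  row 22 [10110]: (0 XOR (1 IMPLIES (NOT 1 AND NOT 1))) -> 0
  row 23 [10111]: (0 XOR (1 IMPLIES (NOT 1 AND NOT 1))) -> 0
  row 24 [11000]: (1 XOR (1 IMPLIES (NOT 1 AND NOT 0))) -> 1
  row 25 [11001]: (1 XOR (1 IMPLIES (NOT 1 AND NOT 0))) -> 1
  row 26 [11010]: (1 XOR (1 IMPLIES (NOT 1 AND NOT 1))) -> 1
  row 27 [11011]: (1 XOR (1 IMPLIES (NOT 1 AND NOT 1))) -> 1
  row 28 [11100]: (1 XOR (1 IMPLIES (NOT 1 AND NOT 0))) -> 1
  row 29 [11101]: (1 XOR (1 IMPLIES (NOT 1 AND NOT 0))) -> 1
  row 30 [11110]: (1 XOR (1 IMPLIES (NOT 1 AND NOT 1))) -> 1
  row 31 [11111]: (1 XOR (1 IMPLIES (NOT 1 AND NOT 1))) -> 1
Full result column, 8 rows per line (x1,x2 fixed per line; x3,x4,x5 runs 000..111 left to right):
  rows 0-7 [x1,x2=00]: 11111111  (ones: 8)
  rows 8-15 [x1,x2=01]: 00000000  (ones: 0)
  rows 16-23 [x1,x2=10]: 00000000  (ones: 0)
  rows 24-31 [x1,x2=11]: 11111111  (ones: 8)
Count of 1-rows = 8+0+0+8 = 16

16


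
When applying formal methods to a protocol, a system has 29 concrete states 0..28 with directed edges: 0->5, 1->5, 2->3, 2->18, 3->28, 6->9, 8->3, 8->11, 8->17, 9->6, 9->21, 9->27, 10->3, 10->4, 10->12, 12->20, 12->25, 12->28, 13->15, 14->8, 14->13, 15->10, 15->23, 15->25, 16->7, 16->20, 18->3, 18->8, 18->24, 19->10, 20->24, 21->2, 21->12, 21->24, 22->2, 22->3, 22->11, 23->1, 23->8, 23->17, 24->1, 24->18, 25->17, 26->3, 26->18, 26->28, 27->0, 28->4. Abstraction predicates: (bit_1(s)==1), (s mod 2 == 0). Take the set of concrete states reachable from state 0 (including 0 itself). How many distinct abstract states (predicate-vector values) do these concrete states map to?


BFS from 0:
Concrete reachable: {0, 5}
Abstract via predicates (bit_1(s)==1), (s mod 2 == 0):
  (0,0) <- {5}
  (0,1) <- {0}
Distinct abstract states = 2

2


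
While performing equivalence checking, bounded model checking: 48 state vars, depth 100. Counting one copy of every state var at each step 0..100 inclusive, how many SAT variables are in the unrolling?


BMC unrolls to depth k, creating one copy of each state var for steps 0..k.
Step count = 100 + 1 = 101 (steps 0 through 100)
Vars per step = 48
Total = 48 * 101 = 4848

4848


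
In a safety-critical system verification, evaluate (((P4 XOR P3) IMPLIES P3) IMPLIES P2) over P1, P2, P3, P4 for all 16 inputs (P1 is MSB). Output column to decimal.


Formula: (((P4 XOR P3) IMPLIES P3) IMPLIES P2) over P1, P2, P3, P4 (16 rows)
Evaluate each row (bits = P1,P2,P3,P4, MSB first):
  row 0 [0000]: (((0 XOR 0) IMPLIES 0) IMPLIES 0) -> 0
  row 1 [0001]: (((1 XOR 0) IMPLIES 0) IMPLIES 0) -> 1
  row 2 [0010]: (((0 XOR 1) IMPLIES 1) IMPLIES 0) -> 0
  row 3 [0011]: (((1 XOR 1) IMPLIES 1) IMPLIES 0) -> 0
  row 4 [0100]: (((0 XOR 0) IMPLIES 0) IMPLIES 1) -> 1
  row 5 [0101]: (((1 XOR 0) IMPLIES 0) IMPLIES 1) -> 1
  row 6 [0110]: (((0 XOR 1) IMPLIES 1) IMPLIES 1) -> 1
  row 7 [0111]: (((1 XOR 1) IMPLIES 1) IMPLIES 1) -> 1
  row 8 [1000]: (((0 XOR 0) IMPLIES 0) IMPLIES 0) -> 0
  row 9 [1001]: (((1 XOR 0) IMPLIES 0) IMPLIES 0) -> 1
  row 10 [1010]: (((0 XOR 1) IMPLIES 1) IMPLIES 0) -> 0
  row 11 [1011]: (((1 XOR 1) IMPLIES 1) IMPLIES 0) -> 0
  row 12 [1100]: (((0 XOR 0) IMPLIES 0) IMPLIES 1) -> 1
  row 13 [1101]: (((1 XOR 0) IMPLIES 0) IMPLIES 1) -> 1
  row 14 [1110]: (((0 XOR 1) IMPLIES 1) IMPLIES 1) -> 1
  row 15 [1111]: (((1 XOR 1) IMPLIES 1) IMPLIES 1) -> 1
Full result column, 4 rows per line (P1,P2 fixed per line; P3,P4 runs 00..11 left to right):
  rows 0-3 [P1,P2=00]: 0100  = hex 4
  rows 4-7 [P1,P2=01]: 1111  = hex F
  rows 8-11 [P1,P2=10]: 0100  = hex 4
  rows 12-15 [P1,P2=11]: 1111  = hex F
Output column (row 0 .. row 15) = 0100111101001111
Output column grouped in 4s = 0100 1111 0100 1111 = 0x4F4F
Convert to decimal digit by digit (value = value*16 + digit):
  4 -> 4
  4*16 + 15 (F) = 79
  79*16 + 4 = 1268
  1268*16 + 15 (F) = 20303
Decimal = 20303

20303


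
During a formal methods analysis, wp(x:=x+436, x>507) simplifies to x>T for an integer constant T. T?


Formula: wp(x:=E, P) = P[E/x] (substitute E for x in postcondition)
Step 1: Postcondition: x>507
Step 2: Substitute x+436 for x: x+436>507
Step 3: Solve for x: x > 507-436 = 71

71


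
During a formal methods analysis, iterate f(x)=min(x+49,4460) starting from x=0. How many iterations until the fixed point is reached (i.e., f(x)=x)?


Step 1: x=0, cap=4460, increment=49
Step 2: x grows by 49 each step until capped at 4460; fixed point is x=4460
Step 3: iterations = ceil(4460/49) = 92

92


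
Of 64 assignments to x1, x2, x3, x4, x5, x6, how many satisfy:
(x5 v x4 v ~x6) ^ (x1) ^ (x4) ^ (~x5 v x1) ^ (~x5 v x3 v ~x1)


CNF with 5 clauses over 6 vars (64 assignments).
An assignment satisfies CNF iff every clause has >=1 true literal.
Check each row (bits = x1,x2,x3,x4,x5,x6; clause T/F shown):
  row 0 [000000]: clauses=TFFTT -> 0
  row 1 [000001]: clauses=FFFTT -> 0
  row 2 [000010]: clauses=TFFFT -> 0
  row 3 [000011]: clauses=TFFFT -> 0
  row 4 [000100]: clauses=TFTTT -> 0
  (every remaining row is evaluated the same way; all 64 results are listed next)
Full result column, 8 rows per line (x1,x2,x3 fixed per line; x4,x5,x6 runs 000..111 left to right):
  rows 0-7 [x1,x2,x3=000]: 00000000  (ones: 0)
  rows 8-15 [x1,x2,x3=001]: 00000000  (ones: 0)
  rows 16-23 [x1,x2,x3=010]: 00000000  (ones: 0)
  rows 24-31 [x1,x2,x3=011]: 00000000  (ones: 0)
  rows 32-39 [x1,x2,x3=100]: 00001100  (ones: 2)
  rows 40-47 [x1,x2,x3=101]: 00001111  (ones: 4)
  rows 48-55 [x1,x2,x3=110]: 00001100  (ones: 2)
  rows 56-63 [x1,x2,x3=111]: 00001111  (ones: 4)
Satisfying assignments = 0+0+0+0+2+4+2+4 = 12

12


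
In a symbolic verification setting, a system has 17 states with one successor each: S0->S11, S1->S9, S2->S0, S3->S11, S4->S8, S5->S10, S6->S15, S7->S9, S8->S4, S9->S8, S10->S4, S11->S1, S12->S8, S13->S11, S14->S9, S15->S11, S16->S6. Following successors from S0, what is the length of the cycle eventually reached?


Trace from S0 until a state repeats:
  S0 -> S11 -> S1 -> S9 -> S8 -> S4 -> S8
S8 first seen at step 4, revisited at step 6.
Cycle length = 6 - 4 = 2

2


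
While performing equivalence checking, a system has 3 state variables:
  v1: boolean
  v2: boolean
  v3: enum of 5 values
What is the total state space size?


State space = product of domain sizes of all variables.
Domain sizes:
  v1 (boolean): 2
  v2 (boolean): 2
  v3 (enum of 5 values): 5
Product = 2 * 2 * 5 = 20

20


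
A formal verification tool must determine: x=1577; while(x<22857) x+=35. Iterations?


Step 1: x goes from 1577 toward 22857 by 35; the body runs while x<22857, so iterations = ceil((bound-start)/step)
Step 2: Distance=21280
Step 3: ceil(21280/35)=608

608


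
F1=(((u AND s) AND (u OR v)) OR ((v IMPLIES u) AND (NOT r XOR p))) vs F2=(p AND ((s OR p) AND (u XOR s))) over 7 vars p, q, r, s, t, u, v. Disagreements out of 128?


F1 = (((u AND s) AND (u OR v)) OR ((v IMPLIES u) AND (NOT r XOR p)))
F2 = (p AND ((s OR p) AND (u XOR s)))
Evaluate both on each of 128 rows (bits = p,q,r,s,t,u,v):
  row 0 [0000000]: F1=1 F2=0 (differ) -> 1
  row 1 [0000001]: F1=0 F2=0 -> 0
  row 2 [0000010]: F1=1 F2=0 (differ) -> 1
  row 3 [0000011]: F1=1 F2=0 (differ) -> 1
  row 4 [0000100]: F1=1 F2=0 (differ) -> 1
  (every remaining row is evaluated the same way; all 128 results are listed next)
Full result column, 8 rows per line (p,q,r,s fixed per line; t,u,v runs 000..111 left to right):
  rows 0-7 [p,q,r,s=0000]: 10111011  (ones: 6)
  rows 8-15 [p,q,r,s=0001]: 10111011  (ones: 6)
  rows 16-23 [p,q,r,s=0010]: 00000000  (ones: 0)
  rows 24-31 [p,q,r,s=0011]: 00110011  (ones: 4)
  rows 32-39 [p,q,r,s=0100]: 10111011  (ones: 6)
  rows 40-47 [p,q,r,s=0101]: 10111011  (ones: 6)
  rows 48-55 [p,q,r,s=0110]: 00000000  (ones: 0)
  rows 56-63 [p,q,r,s=0111]: 00110011  (ones: 4)
  rows 64-71 [p,q,r,s=1000]: 00110011  (ones: 4)
  rows 72-79 [p,q,r,s=1001]: 11111111  (ones: 8)
  rows 80-87 [p,q,r,s=1010]: 10001000  (ones: 2)
  rows 88-95 [p,q,r,s=1011]: 01110111  (ones: 6)
  rows 96-103 [p,q,r,s=1100]: 00110011  (ones: 4)
  rows 104-111 [p,q,r,s=1101]: 11111111  (ones: 8)
  rows 112-119 [p,q,r,s=1110]: 10001000  (ones: 2)
  rows 120-127 [p,q,r,s=1111]: 01110111  (ones: 6)
Disagreements = 6+6+0+4+6+6+0+4+4+8+2+6+4+8+2+6 = 72

72


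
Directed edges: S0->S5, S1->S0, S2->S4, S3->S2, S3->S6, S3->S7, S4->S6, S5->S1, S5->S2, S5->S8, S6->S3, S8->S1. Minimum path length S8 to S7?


BFS layer-by-layer from S8:
  dist 0: {S8}
  dist 1: {S1}
  dist 2: {S0}
  dist 3: {S5}
  dist 4: {S2}
  dist 5: {S4}
  dist 6: {S6}
  dist 7: {S3}
  dist 8: {S7}
  -> S7 reached at distance 8
Shortest path length = 8

8


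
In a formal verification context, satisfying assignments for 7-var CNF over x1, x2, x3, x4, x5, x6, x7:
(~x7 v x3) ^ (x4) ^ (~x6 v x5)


CNF with 3 clauses over 7 vars (128 assignments).
An assignment satisfies CNF iff every clause has >=1 true literal.
Check each row (bits = x1,x2,x3,x4,x5,x6,x7; clause T/F shown):
  row 0 [0000000]: clauses=TFT -> 0
  row 1 [0000001]: clauses=FFT -> 0
  row 2 [0000010]: clauses=TFF -> 0
  row 3 [0000011]: clauses=FFF -> 0
  row 4 [0000100]: clauses=TFT -> 0
  (every remaining row is evaluated the same way; all 128 results are listed next)
Full result column, 8 rows per line (x1,x2,x3,x4 fixed per line; x5,x6,x7 runs 000..111 left to right):
  rows 0-7 [x1,x2,x3,x4=0000]: 00000000  (ones: 0)
  rows 8-15 [x1,x2,x3,x4=0001]: 10001010  (ones: 3)
  rows 16-23 [x1,x2,x3,x4=0010]: 00000000  (ones: 0)
  rows 24-31 [x1,x2,x3,x4=0011]: 11001111  (ones: 6)
  rows 32-39 [x1,x2,x3,x4=0100]: 00000000  (ones: 0)
  rows 40-47 [x1,x2,x3,x4=0101]: 10001010  (ones: 3)
  rows 48-55 [x1,x2,x3,x4=0110]: 00000000  (ones: 0)
  rows 56-63 [x1,x2,x3,x4=0111]: 11001111  (ones: 6)
  rows 64-71 [x1,x2,x3,x4=1000]: 00000000  (ones: 0)
  rows 72-79 [x1,x2,x3,x4=1001]: 10001010  (ones: 3)
  rows 80-87 [x1,x2,x3,x4=1010]: 00000000  (ones: 0)
  rows 88-95 [x1,x2,x3,x4=1011]: 11001111  (ones: 6)
  rows 96-103 [x1,x2,x3,x4=1100]: 00000000  (ones: 0)
  rows 104-111 [x1,x2,x3,x4=1101]: 10001010  (ones: 3)
  rows 112-119 [x1,x2,x3,x4=1110]: 00000000  (ones: 0)
  rows 120-127 [x1,x2,x3,x4=1111]: 11001111  (ones: 6)
Satisfying assignments = 0+3+0+6+0+3+0+6+0+3+0+6+0+3+0+6 = 36

36


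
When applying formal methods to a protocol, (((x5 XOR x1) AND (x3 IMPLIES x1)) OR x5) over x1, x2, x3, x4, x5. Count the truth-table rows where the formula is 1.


Formula: (((x5 XOR x1) AND (x3 IMPLIES x1)) OR x5) over 5 vars (32 rows)
Evaluate each row (x1, x2, x3, x4, x5 as bits, MSB first):
  row 0 [00000]: (((0 XOR 0) AND (0 IMPLIES 0)) OR 0) -> 0
  row 1 [00001]: (((1 XOR 0) AND (0 IMPLIES 0)) OR 1) -> 1
  row 2 [00010]: (((0 XOR 0) AND (0 IMPLIES 0)) OR 0) -> 0
  row 3 [00011]: (((1 XOR 0) AND (0 IMPLIES 0)) OR 1) -> 1
  row 4 [00100]: (((0 XOR 0) AND (1 IMPLIES 0)) OR 0) -> 0
  row 5 [00101]: (((1 XOR 0) AND (1 IMPLIES 0)) OR 1) -> 1
  row 6 [00110]: (((0 XOR 0) AND (1 IMPLIES 0)) OR 0) -> 0
  row 7 [00111]: (((1 XOR 0) AND (1 IMPLIES 0)) OR 1) -> 1
  row 8 [01000]: (((0 XOR 0) AND (0 IMPLIES 0)) OR 0) -> 0
  row 9 [01001]: (((1 XOR 0) AND (0 IMPLIES 0)) OR 1) -> 1
  row 10 [01010]: (((0 XOR 0) AND (0 IMPLIES 0)) OR 0) -> 0
  row 11 [01011]: (((1 XOR 0) AND (0 IMPLIES 0)) OR 1) -> 1
  row 12 [01100]: (((0 XOR 0) AND (1 IMPLIES 0)) OR 0) -> 0
  row 13 [01101]: (((1 XOR 0) AND (1 IMPLIES 0)) OR 1) -> 1
  row 14 [01110]: (((0 XOR 0) AND (1 IMPLIES 0)) OR 0) -> 0
  row 15 [01111]: (((1 XOR 0) AND (1 IMPLIES 0)) OR 1) -> 1
  row 16 [10000]: (((0 XOR 1) AND (0 IMPLIES 1)) OR 0) -> 1
  row 17 [10001]: (((1 XOR 1) AND (0 IMPLIES 1)) OR 1) -> 1
  row 18 [10010]: (((0 XOR 1) AND (0 IMPLIES 1)) OR 0) -> 1
  row 19 [10011]: (((1 XOR 1) AND (0 IMPLIES 1)) OR 1) -> 1
  row 20 [10100]: (((0 XOR 1) AND (1 IMPLIES 1)) OR 0) -> 1
  row 21 [10101]: (((1 XOR 1) AND (1 IMPLIES 1)) OR 1) -> 1
  row 22 [10110]: (((0 XOR 1) AND (1 IMPLIES 1)) OR 0) -> 1
  row 23 [10111]: (((1 XOR 1) AND (1 IMPLIES 1)) OR 1) -> 1
  row 24 [11000]: (((0 XOR 1) AND (0 IMPLIES 1)) OR 0) -> 1
  row 25 [11001]: (((1 XOR 1) AND (0 IMPLIES 1)) OR 1) -> 1
  row 26 [11010]: (((0 XOR 1) AND (0 IMPLIES 1)) OR 0) -> 1
  row 27 [11011]: (((1 XOR 1) AND (0 IMPLIES 1)) OR 1) -> 1
  row 28 [11100]: (((0 XOR 1) AND (1 IMPLIES 1)) OR 0) -> 1
  row 29 [11101]: (((1 XOR 1) AND (1 IMPLIES 1)) OR 1) -> 1
  row 30 [11110]: (((0 XOR 1) AND (1 IMPLIES 1)) OR 0) -> 1
  row 31 [11111]: (((1 XOR 1) AND (1 IMPLIES 1)) OR 1) -> 1
Full result column, 8 rows per line (x1,x2 fixed per line; x3,x4,x5 runs 000..111 left to right):
  rows 0-7 [x1,x2=00]: 01010101  (ones: 4)
  rows 8-15 [x1,x2=01]: 01010101  (ones: 4)
  rows 16-23 [x1,x2=10]: 11111111  (ones: 8)
  rows 24-31 [x1,x2=11]: 11111111  (ones: 8)
Count of 1-rows = 4+4+8+8 = 24

24


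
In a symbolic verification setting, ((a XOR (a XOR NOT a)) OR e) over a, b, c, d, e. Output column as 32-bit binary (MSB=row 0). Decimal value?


Formula: ((a XOR (a XOR NOT a)) OR e) over a, b, c, d, e (32 rows)
Evaluate each row (bits = a,b,c,d,e, MSB first):
  row 0 [00000]: ((0 XOR (0 XOR NOT 0)) OR 0) -> 1
  row 1 [00001]: ((0 XOR (0 XOR NOT 0)) OR 1) -> 1
  row 2 [00010]: ((0 XOR (0 XOR NOT 0)) OR 0) -> 1
  row 3 [00011]: ((0 XOR (0 XOR NOT 0)) OR 1) -> 1
  row 4 [00100]: ((0 XOR (0 XOR NOT 0)) OR 0) -> 1
  row 5 [00101]: ((0 XOR (0 XOR NOT 0)) OR 1) -> 1
  row 6 [00110]: ((0 XOR (0 XOR NOT 0)) OR 0) -> 1
  row 7 [00111]: ((0 XOR (0 XOR NOT 0)) OR 1) -> 1
  row 8 [01000]: ((0 XOR (0 XOR NOT 0)) OR 0) -> 1
  row 9 [01001]: ((0 XOR (0 XOR NOT 0)) OR 1) -> 1
  row 10 [01010]: ((0 XOR (0 XOR NOT 0)) OR 0) -> 1
  row 11 [01011]: ((0 XOR (0 XOR NOT 0)) OR 1) -> 1
  row 12 [01100]: ((0 XOR (0 XOR NOT 0)) OR 0) -> 1
  row 13 [01101]: ((0 XOR (0 XOR NOT 0)) OR 1) -> 1
  row 14 [01110]: ((0 XOR (0 XOR NOT 0)) OR 0) -> 1
  row 15 [01111]: ((0 XOR (0 XOR NOT 0)) OR 1) -> 1
  row 16 [10000]: ((1 XOR (1 XOR NOT 1)) OR 0) -> 0
  row 17 [10001]: ((1 XOR (1 XOR NOT 1)) OR 1) -> 1
  row 18 [10010]: ((1 XOR (1 XOR NOT 1)) OR 0) -> 0
  row 19 [10011]: ((1 XOR (1 XOR NOT 1)) OR 1) -> 1
  row 20 [10100]: ((1 XOR (1 XOR NOT 1)) OR 0) -> 0
  row 21 [10101]: ((1 XOR (1 XOR NOT 1)) OR 1) -> 1
  row 22 [10110]: ((1 XOR (1 XOR NOT 1)) OR 0) -> 0
  row 23 [10111]: ((1 XOR (1 XOR NOT 1)) OR 1) -> 1
  row 24 [11000]: ((1 XOR (1 XOR NOT 1)) OR 0) -> 0
  row 25 [11001]: ((1 XOR (1 XOR NOT 1)) OR 1) -> 1
  row 26 [11010]: ((1 XOR (1 XOR NOT 1)) OR 0) -> 0
  row 27 [11011]: ((1 XOR (1 XOR NOT 1)) OR 1) -> 1
  row 28 [11100]: ((1 XOR (1 XOR NOT 1)) OR 0) -> 0
  row 29 [11101]: ((1 XOR (1 XOR NOT 1)) OR 1) -> 1
  row 30 [11110]: ((1 XOR (1 XOR NOT 1)) OR 0) -> 0
  row 31 [11111]: ((1 XOR (1 XOR NOT 1)) OR 1) -> 1
Full result column, 4 rows per line (a,b,c fixed per line; d,e runs 00..11 left to right):
  rows 0-3 [a,b,c=000]: 1111  = hex F
  rows 4-7 [a,b,c=001]: 1111  = hex F
  rows 8-11 [a,b,c=010]: 1111  = hex F
  rows 12-15 [a,b,c=011]: 1111  = hex F
  rows 16-19 [a,b,c=100]: 0101  = hex 5
  rows 20-23 [a,b,c=101]: 0101  = hex 5
  rows 24-27 [a,b,c=110]: 0101  = hex 5
  rows 28-31 [a,b,c=111]: 0101  = hex 5
Output column (row 0 .. row 31) = 11111111111111110101010101010101
Output column grouped in 4s = 1111 1111 1111 1111 0101 0101 0101 0101 = 0xFFFF5555
Convert to decimal digit by digit (value = value*16 + digit):
  F -> 15
  15*16 + 15 (F) = 255
  255*16 + 15 (F) = 4095
  4095*16 + 15 (F) = 65535
  65535*16 + 5 = 1048565
  1048565*16 + 5 = 16777045
  16777045*16 + 5 = 268432725
  268432725*16 + 5 = 4294923605
Decimal = 4294923605

4294923605


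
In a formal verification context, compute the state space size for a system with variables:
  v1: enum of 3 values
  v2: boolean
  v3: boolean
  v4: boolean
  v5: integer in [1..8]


State space = product of domain sizes of all variables.
Domain sizes:
  v1 (enum of 3 values): 3
  v2 (boolean): 2
  v3 (boolean): 2
  v4 (boolean): 2
  v5 (integer in [1..8]): 8
Product = 3 * 2 * 2 * 2 * 8 = 192

192


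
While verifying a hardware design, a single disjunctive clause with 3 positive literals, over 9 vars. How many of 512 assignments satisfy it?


Step 1: Total=2^9=512
Step 2: Unsat when all 3 false: 2^6=64
Step 3: Sat=512-64=448

448


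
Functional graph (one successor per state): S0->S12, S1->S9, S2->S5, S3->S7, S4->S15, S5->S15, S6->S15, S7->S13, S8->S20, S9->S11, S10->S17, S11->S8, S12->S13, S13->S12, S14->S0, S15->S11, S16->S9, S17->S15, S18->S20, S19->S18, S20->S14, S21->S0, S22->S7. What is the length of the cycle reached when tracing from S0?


Trace from S0 until a state repeats:
  S0 -> S12 -> S13 -> S12
S12 first seen at step 1, revisited at step 3.
Cycle length = 3 - 1 = 2

2


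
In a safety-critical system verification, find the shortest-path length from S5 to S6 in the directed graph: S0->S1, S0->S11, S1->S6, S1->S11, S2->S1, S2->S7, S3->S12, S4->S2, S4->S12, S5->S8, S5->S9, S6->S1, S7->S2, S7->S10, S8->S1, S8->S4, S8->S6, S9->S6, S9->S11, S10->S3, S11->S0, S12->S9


BFS layer-by-layer from S5:
  dist 0: {S5}
  dist 1: {S8, S9}
  dist 2: {S1, S4, S6, S11}
  -> S6 reached at distance 2
Shortest path length = 2

2


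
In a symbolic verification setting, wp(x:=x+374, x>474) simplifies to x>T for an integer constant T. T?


Formula: wp(x:=E, P) = P[E/x] (substitute E for x in postcondition)
Step 1: Postcondition: x>474
Step 2: Substitute x+374 for x: x+374>474
Step 3: Solve for x: x > 474-374 = 100

100


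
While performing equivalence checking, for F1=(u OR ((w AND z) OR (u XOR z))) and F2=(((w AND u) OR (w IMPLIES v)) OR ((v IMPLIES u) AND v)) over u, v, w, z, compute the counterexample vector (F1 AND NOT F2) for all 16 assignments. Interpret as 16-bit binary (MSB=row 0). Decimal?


F1 = (u OR ((w AND z) OR (u XOR z)))
F2 = (((w AND u) OR (w IMPLIES v)) OR ((v IMPLIES u) AND v))
Counterexample to F1=>F2 is where F1=1 and F2=0.
Evaluate each row (bits = u,v,w,z, MSB first):
  row 0 [0000]: F1=0 F2=1 -> F1&~F2 -> 0
  row 1 [0001]: F1=1 F2=1 -> F1&~F2 -> 0
  row 2 [0010]: F1=0 F2=0 -> F1&~F2 -> 0
  row 3 [0011]: F1=1 F2=0 -> F1&~F2 -> 1
  row 4 [0100]: F1=0 F2=1 -> F1&~F2 -> 0
  row 5 [0101]: F1=1 F2=1 -> F1&~F2 -> 0
  row 6 [0110]: F1=0 F2=1 -> F1&~F2 -> 0
  row 7 [0111]: F1=1 F2=1 -> F1&~F2 -> 0
  row 8 [1000]: F1=1 F2=1 -> F1&~F2 -> 0
  row 9 [1001]: F1=1 F2=1 -> F1&~F2 -> 0
  row 10 [1010]: F1=1 F2=1 -> F1&~F2 -> 0
  row 11 [1011]: F1=1 F2=1 -> F1&~F2 -> 0
  row 12 [1100]: F1=1 F2=1 -> F1&~F2 -> 0
  row 13 [1101]: F1=1 F2=1 -> F1&~F2 -> 0
  row 14 [1110]: F1=1 F2=1 -> F1&~F2 -> 0
  row 15 [1111]: F1=1 F2=1 -> F1&~F2 -> 0
Full result column, 4 rows per line (u,v fixed per line; w,z runs 00..11 left to right):
  rows 0-3 [u,v=00]: 0001  = hex 1
  rows 4-7 [u,v=01]: 0000  = hex 0
  rows 8-11 [u,v=10]: 0000  = hex 0
  rows 12-15 [u,v=11]: 0000  = hex 0
Counterexample vector (row 0 .. row 15) = 0001000000000000
Output column grouped in 4s = 0001 0000 0000 0000 = 0x1000
Convert to decimal digit by digit (value = value*16 + digit):
  1 -> 1
  1*16 + 0 = 16
  16*16 + 0 = 256
  256*16 + 0 = 4096
Decimal = 4096

4096


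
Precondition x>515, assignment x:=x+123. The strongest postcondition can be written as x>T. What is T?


Formula: sp(P, x:=E) = exists old_x. (x = E[old_x/x]) AND P[old_x/x] (old_x is the value of x before the assignment; eliminate old_x by solving x = E[old_x/x] for old_x)
Step 1: Precondition P: x>515, i.e. old_x > 515
Step 2: Assignment gives x = old_x + 123, so old_x = x - 123
Step 3: Substitute into P: x - 123 > 515
Step 4: Simplify: x > 515+123 = 638

638


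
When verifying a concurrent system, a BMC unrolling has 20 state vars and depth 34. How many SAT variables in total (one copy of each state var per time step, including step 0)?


BMC unrolls to depth k, creating one copy of each state var for steps 0..k.
Step count = 34 + 1 = 35 (steps 0 through 34)
Vars per step = 20
Total = 20 * 35 = 700

700


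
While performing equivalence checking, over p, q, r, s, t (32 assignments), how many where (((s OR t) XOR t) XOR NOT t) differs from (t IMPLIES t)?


F1 = (((s OR t) XOR t) XOR NOT t)
F2 = (t IMPLIES t)
Evaluate both on each of 32 rows (bits = p,q,r,s,t):
  row 0 [00000]: F1=1 F2=1 -> 0
  row 1 [00001]: F1=0 F2=1 (differ) -> 1
  row 2 [00010]: F1=0 F2=1 (differ) -> 1
  row 3 [00011]: F1=0 F2=1 (differ) -> 1
  row 4 [00100]: F1=1 F2=1 -> 0
  row 5 [00101]: F1=0 F2=1 (differ) -> 1
  row 6 [00110]: F1=0 F2=1 (differ) -> 1
  row 7 [00111]: F1=0 F2=1 (differ) -> 1
  row 8 [01000]: F1=1 F2=1 -> 0
  row 9 [01001]: F1=0 F2=1 (differ) -> 1
  row 10 [01010]: F1=0 F2=1 (differ) -> 1
  row 11 [01011]: F1=0 F2=1 (differ) -> 1
  row 12 [01100]: F1=1 F2=1 -> 0
  row 13 [01101]: F1=0 F2=1 (differ) -> 1
  row 14 [01110]: F1=0 F2=1 (differ) -> 1
  row 15 [01111]: F1=0 F2=1 (differ) -> 1
  row 16 [10000]: F1=1 F2=1 -> 0
  row 17 [10001]: F1=0 F2=1 (differ) -> 1
  row 18 [10010]: F1=0 F2=1 (differ) -> 1
  row 19 [10011]: F1=0 F2=1 (differ) -> 1
  row 20 [10100]: F1=1 F2=1 -> 0
  row 21 [10101]: F1=0 F2=1 (differ) -> 1
  row 22 [10110]: F1=0 F2=1 (differ) -> 1
  row 23 [10111]: F1=0 F2=1 (differ) -> 1
  row 24 [11000]: F1=1 F2=1 -> 0
  row 25 [11001]: F1=0 F2=1 (differ) -> 1
  row 26 [11010]: F1=0 F2=1 (differ) -> 1
  row 27 [11011]: F1=0 F2=1 (differ) -> 1
  row 28 [11100]: F1=1 F2=1 -> 0
  row 29 [11101]: F1=0 F2=1 (differ) -> 1
  row 30 [11110]: F1=0 F2=1 (differ) -> 1
  row 31 [11111]: F1=0 F2=1 (differ) -> 1
Full result column, 8 rows per line (p,q fixed per line; r,s,t runs 000..111 left to right):
  rows 0-7 [p,q=00]: 01110111  (ones: 6)
  rows 8-15 [p,q=01]: 01110111  (ones: 6)
  rows 16-23 [p,q=10]: 01110111  (ones: 6)
  rows 24-31 [p,q=11]: 01110111  (ones: 6)
Disagreements = 6+6+6+6 = 24

24


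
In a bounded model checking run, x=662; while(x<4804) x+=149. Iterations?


Step 1: x goes from 662 toward 4804 by 149; the body runs while x<4804, so iterations = ceil((bound-start)/step)
Step 2: Distance=4142
Step 3: ceil(4142/149)=28

28


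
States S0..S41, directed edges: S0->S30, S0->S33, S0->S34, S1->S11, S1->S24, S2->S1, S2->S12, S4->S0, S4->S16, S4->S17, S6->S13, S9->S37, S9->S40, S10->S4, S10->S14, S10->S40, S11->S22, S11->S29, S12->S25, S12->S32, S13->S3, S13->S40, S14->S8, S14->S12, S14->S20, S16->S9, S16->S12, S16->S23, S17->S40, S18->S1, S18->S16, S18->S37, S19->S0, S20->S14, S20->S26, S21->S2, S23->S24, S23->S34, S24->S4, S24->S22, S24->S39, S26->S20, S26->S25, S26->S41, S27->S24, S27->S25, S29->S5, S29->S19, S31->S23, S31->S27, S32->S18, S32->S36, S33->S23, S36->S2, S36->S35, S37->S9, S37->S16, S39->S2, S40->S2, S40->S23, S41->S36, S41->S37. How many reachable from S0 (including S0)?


BFS from S0:
  layer 0: {S0}
  layer 1: {S30, S33, S34}
  layer 2: {S23}
  layer 3: {S24}
  layer 4: {S4, S22, S39}
  layer 5: {S2, S16, S17}
  layer 6: {S1, S9, S12, S40}
  layer 7: {S11, S25, S32, S37}
  layer 8: {S18, S29, S36}
  layer 9: {S5, S19, S35}
Reachable set: {S0, S1, S2, S4, S5, S9, S11, S12, S16, S17, S18, S19, S22, S23, S24, S25, S29, S30, S32, S33, S34, S35, S36, S37, S39, S40}
Count = 26

26


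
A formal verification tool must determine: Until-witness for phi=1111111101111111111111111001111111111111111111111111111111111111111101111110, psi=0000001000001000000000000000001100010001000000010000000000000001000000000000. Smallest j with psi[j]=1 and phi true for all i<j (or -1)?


(phi U psi) at 0: need smallest j with psi[j]=1 and phi[i]=1 for all i in [0,j).
Scan from step 0:
  step 0: phi=1, psi=0 -> continue
  step 1: phi=1, psi=0 -> continue
  step 2: phi=1, psi=0 -> continue
  step 3: phi=1, psi=0 -> continue
  step 6: psi=1 and phi held for [0,6) -> witness found
Witness step = 6

6


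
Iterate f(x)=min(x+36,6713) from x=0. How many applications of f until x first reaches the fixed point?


Step 1: x=0, cap=6713, increment=36
Step 2: x grows by 36 each step until capped at 6713; fixed point is x=6713
Step 3: iterations = ceil(6713/36) = 187

187


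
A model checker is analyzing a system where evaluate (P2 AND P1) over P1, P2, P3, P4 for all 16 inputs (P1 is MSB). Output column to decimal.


Formula: (P2 AND P1) over P1, P2, P3, P4 (16 rows)
Evaluate each row (bits = P1,P2,P3,P4, MSB first):
  row 0 [0000]: (0 AND 0) -> 0
  row 1 [0001]: (0 AND 0) -> 0
  row 2 [0010]: (0 AND 0) -> 0
  row 3 [0011]: (0 AND 0) -> 0
  row 4 [0100]: (1 AND 0) -> 0
  row 5 [0101]: (1 AND 0) -> 0
  row 6 [0110]: (1 AND 0) -> 0
  row 7 [0111]: (1 AND 0) -> 0
  row 8 [1000]: (0 AND 1) -> 0
  row 9 [1001]: (0 AND 1) -> 0
  row 10 [1010]: (0 AND 1) -> 0
  row 11 [1011]: (0 AND 1) -> 0
  row 12 [1100]: (1 AND 1) -> 1
  row 13 [1101]: (1 AND 1) -> 1
  row 14 [1110]: (1 AND 1) -> 1
  row 15 [1111]: (1 AND 1) -> 1
Full result column, 4 rows per line (P1,P2 fixed per line; P3,P4 runs 00..11 left to right):
  rows 0-3 [P1,P2=00]: 0000  = hex 0
  rows 4-7 [P1,P2=01]: 0000  = hex 0
  rows 8-11 [P1,P2=10]: 0000  = hex 0
  rows 12-15 [P1,P2=11]: 1111  = hex F
Output column (row 0 .. row 15) = 0000000000001111
Output column grouped in 4s = 0000 0000 0000 1111 = 0x000F
Convert to decimal digit by digit (value = value*16 + digit):
  0 -> 0
  0*16 + 0 = 0
  0*16 + 0 = 0
  0*16 + 15 (F) = 15
Decimal = 15

15


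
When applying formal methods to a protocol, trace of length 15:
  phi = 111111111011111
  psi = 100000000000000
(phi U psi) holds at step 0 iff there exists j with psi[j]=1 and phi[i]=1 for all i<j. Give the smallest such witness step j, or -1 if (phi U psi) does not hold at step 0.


(phi U psi) at 0: need smallest j with psi[j]=1 and phi[i]=1 for all i in [0,j).
Scan from step 0:
  step 0: psi=1 and phi held for [0,0) -> witness found
Witness step = 0

0


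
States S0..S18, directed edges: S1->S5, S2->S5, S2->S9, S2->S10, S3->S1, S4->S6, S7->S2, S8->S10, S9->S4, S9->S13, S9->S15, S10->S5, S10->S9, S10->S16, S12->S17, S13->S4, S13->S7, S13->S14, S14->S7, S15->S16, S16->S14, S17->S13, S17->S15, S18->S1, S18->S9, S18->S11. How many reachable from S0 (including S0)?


BFS from S0:
  layer 0: {S0}
Reachable set: {S0}
Count = 1

1


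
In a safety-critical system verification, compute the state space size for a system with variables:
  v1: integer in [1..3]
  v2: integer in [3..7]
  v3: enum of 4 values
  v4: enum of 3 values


State space = product of domain sizes of all variables.
Domain sizes:
  v1 (integer in [1..3]): 3
  v2 (integer in [3..7]): 5
  v3 (enum of 4 values): 4
  v4 (enum of 3 values): 3
Product = 3 * 5 * 4 * 3 = 180

180


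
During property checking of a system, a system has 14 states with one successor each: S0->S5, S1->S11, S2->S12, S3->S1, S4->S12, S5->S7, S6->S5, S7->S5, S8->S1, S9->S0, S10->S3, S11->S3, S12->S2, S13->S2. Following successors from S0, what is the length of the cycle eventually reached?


Trace from S0 until a state repeats:
  S0 -> S5 -> S7 -> S5
S5 first seen at step 1, revisited at step 3.
Cycle length = 3 - 1 = 2

2


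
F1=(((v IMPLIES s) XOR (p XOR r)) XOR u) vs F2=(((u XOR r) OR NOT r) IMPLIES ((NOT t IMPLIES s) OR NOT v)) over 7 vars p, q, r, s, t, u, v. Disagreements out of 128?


F1 = (((v IMPLIES s) XOR (p XOR r)) XOR u)
F2 = (((u XOR r) OR NOT r) IMPLIES ((NOT t IMPLIES s) OR NOT v))
Evaluate both on each of 128 rows (bits = p,q,r,s,t,u,v):
  row 0 [0000000]: F1=1 F2=1 -> 0
  row 1 [0000001]: F1=0 F2=0 -> 0
  row 2 [0000010]: F1=0 F2=1 (differ) -> 1
  row 3 [0000011]: F1=1 F2=0 (differ) -> 1
  row 4 [0000100]: F1=1 F2=1 -> 0
  (every remaining row is evaluated the same way; all 128 results are listed next)
Full result column, 8 rows per line (p,q,r,s fixed per line; t,u,v runs 000..111 left to right):
  rows 0-7 [p,q,r,s=0000]: 00110110  (ones: 4)
  rows 8-15 [p,q,r,s=0001]: 00110011  (ones: 4)
  rows 16-23 [p,q,r,s=0010]: 11011001  (ones: 5)
  rows 24-31 [p,q,r,s=0011]: 11001100  (ones: 4)
  rows 32-39 [p,q,r,s=0100]: 00110110  (ones: 4)
  rows 40-47 [p,q,r,s=0101]: 00110011  (ones: 4)
  rows 48-55 [p,q,r,s=0110]: 11011001  (ones: 5)
  rows 56-63 [p,q,r,s=0111]: 11001100  (ones: 4)
  rows 64-71 [p,q,r,s=1000]: 11001001  (ones: 4)
  rows 72-79 [p,q,r,s=1001]: 11001100  (ones: 4)
  rows 80-87 [p,q,r,s=1010]: 00100110  (ones: 3)
  rows 88-95 [p,q,r,s=1011]: 00110011  (ones: 4)
  rows 96-103 [p,q,r,s=1100]: 11001001  (ones: 4)
  rows 104-111 [p,q,r,s=1101]: 11001100  (ones: 4)
  rows 112-119 [p,q,r,s=1110]: 00100110  (ones: 3)
  rows 120-127 [p,q,r,s=1111]: 00110011  (ones: 4)
Disagreements = 4+4+5+4+4+4+5+4+4+4+3+4+4+4+3+4 = 64

64


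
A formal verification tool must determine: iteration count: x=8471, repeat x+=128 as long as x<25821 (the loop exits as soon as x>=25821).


Step 1: x goes from 8471 toward 25821 by 128; the body runs while x<25821, so iterations = ceil((bound-start)/step)
Step 2: Distance=17350
Step 3: ceil(17350/128)=136

136


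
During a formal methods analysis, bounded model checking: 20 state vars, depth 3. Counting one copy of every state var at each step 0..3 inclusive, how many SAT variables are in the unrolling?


BMC unrolls to depth k, creating one copy of each state var for steps 0..k.
Step count = 3 + 1 = 4 (steps 0 through 3)
Vars per step = 20
Total = 20 * 4 = 80

80


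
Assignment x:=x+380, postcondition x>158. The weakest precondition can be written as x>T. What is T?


Formula: wp(x:=E, P) = P[E/x] (substitute E for x in postcondition)
Step 1: Postcondition: x>158
Step 2: Substitute x+380 for x: x+380>158
Step 3: Solve for x: x > 158-380 = -222

-222


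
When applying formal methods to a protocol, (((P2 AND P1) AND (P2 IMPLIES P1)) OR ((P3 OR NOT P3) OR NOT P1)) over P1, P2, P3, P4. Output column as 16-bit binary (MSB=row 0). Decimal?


Formula: (((P2 AND P1) AND (P2 IMPLIES P1)) OR ((P3 OR NOT P3) OR NOT P1)) over P1, P2, P3, P4 (16 rows)
Evaluate each row (bits = P1,P2,P3,P4, MSB first):
  row 0 [0000]: (((0 AND 0) AND (0 IMPLIES 0)) OR ((0 OR NOT 0) OR NOT 0)) -> 1
  row 1 [0001]: (((0 AND 0) AND (0 IMPLIES 0)) OR ((0 OR NOT 0) OR NOT 0)) -> 1
  row 2 [0010]: (((0 AND 0) AND (0 IMPLIES 0)) OR ((1 OR NOT 1) OR NOT 0)) -> 1
  row 3 [0011]: (((0 AND 0) AND (0 IMPLIES 0)) OR ((1 OR NOT 1) OR NOT 0)) -> 1
  row 4 [0100]: (((1 AND 0) AND (1 IMPLIES 0)) OR ((0 OR NOT 0) OR NOT 0)) -> 1
  row 5 [0101]: (((1 AND 0) AND (1 IMPLIES 0)) OR ((0 OR NOT 0) OR NOT 0)) -> 1
  row 6 [0110]: (((1 AND 0) AND (1 IMPLIES 0)) OR ((1 OR NOT 1) OR NOT 0)) -> 1
  row 7 [0111]: (((1 AND 0) AND (1 IMPLIES 0)) OR ((1 OR NOT 1) OR NOT 0)) -> 1
  row 8 [1000]: (((0 AND 1) AND (0 IMPLIES 1)) OR ((0 OR NOT 0) OR NOT 1)) -> 1
  row 9 [1001]: (((0 AND 1) AND (0 IMPLIES 1)) OR ((0 OR NOT 0) OR NOT 1)) -> 1
  row 10 [1010]: (((0 AND 1) AND (0 IMPLIES 1)) OR ((1 OR NOT 1) OR NOT 1)) -> 1
  row 11 [1011]: (((0 AND 1) AND (0 IMPLIES 1)) OR ((1 OR NOT 1) OR NOT 1)) -> 1
  row 12 [1100]: (((1 AND 1) AND (1 IMPLIES 1)) OR ((0 OR NOT 0) OR NOT 1)) -> 1
  row 13 [1101]: (((1 AND 1) AND (1 IMPLIES 1)) OR ((0 OR NOT 0) OR NOT 1)) -> 1
  row 14 [1110]: (((1 AND 1) AND (1 IMPLIES 1)) OR ((1 OR NOT 1) OR NOT 1)) -> 1
  row 15 [1111]: (((1 AND 1) AND (1 IMPLIES 1)) OR ((1 OR NOT 1) OR NOT 1)) -> 1
Full result column, 4 rows per line (P1,P2 fixed per line; P3,P4 runs 00..11 left to right):
  rows 0-3 [P1,P2=00]: 1111  = hex F
  rows 4-7 [P1,P2=01]: 1111  = hex F
  rows 8-11 [P1,P2=10]: 1111  = hex F
  rows 12-15 [P1,P2=11]: 1111  = hex F
Output column (row 0 .. row 15) = 1111111111111111
Output column grouped in 4s = 1111 1111 1111 1111 = 0xFFFF
Convert to decimal digit by digit (value = value*16 + digit):
  F -> 15
  15*16 + 15 (F) = 255
  255*16 + 15 (F) = 4095
  4095*16 + 15 (F) = 65535
Decimal = 65535

65535


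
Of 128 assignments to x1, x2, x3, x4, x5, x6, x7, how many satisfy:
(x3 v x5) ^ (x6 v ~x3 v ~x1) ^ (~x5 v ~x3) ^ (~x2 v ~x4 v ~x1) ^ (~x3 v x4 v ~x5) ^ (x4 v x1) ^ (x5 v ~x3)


CNF with 7 clauses over 7 vars (128 assignments).
An assignment satisfies CNF iff every clause has >=1 true literal.
Check each row (bits = x1,x2,x3,x4,x5,x6,x7; clause T/F shown):
  row 0 [0000000]: clauses=FTTTTFT -> 0
  row 1 [0000001]: clauses=FTTTTFT -> 0
  row 2 [0000010]: clauses=FTTTTFT -> 0
  row 3 [0000011]: clauses=FTTTTFT -> 0
  row 4 [0000100]: clauses=TTTTTFT -> 0
  (every remaining row is evaluated the same way; all 128 results are listed next)
Full result column, 8 rows per line (x1,x2,x3,x4 fixed per line; x5,x6,x7 runs 000..111 left to right):
  rows 0-7 [x1,x2,x3,x4=0000]: 00000000  (ones: 0)
  rows 8-15 [x1,x2,x3,x4=0001]: 00001111  (ones: 4)
  rows 16-23 [x1,x2,x3,x4=0010]: 00000000  (ones: 0)
  rows 24-31 [x1,x2,x3,x4=0011]: 00000000  (ones: 0)
  rows 32-39 [x1,x2,x3,x4=0100]: 00000000  (ones: 0)
  rows 40-47 [x1,x2,x3,x4=0101]: 00001111  (ones: 4)
  rows 48-55 [x1,x2,x3,x4=0110]: 00000000  (ones: 0)
  rows 56-63 [x1,x2,x3,x4=0111]: 00000000  (ones: 0)
  rows 64-71 [x1,x2,x3,x4=1000]: 00001111  (ones: 4)
  rows 72-79 [x1,x2,x3,x4=1001]: 00001111  (ones: 4)
  rows 80-87 [x1,x2,x3,x4=1010]: 00000000  (ones: 0)
  rows 88-95 [x1,x2,x3,x4=1011]: 00000000  (ones: 0)
  rows 96-103 [x1,x2,x3,x4=1100]: 00001111  (ones: 4)
  rows 104-111 [x1,x2,x3,x4=1101]: 00000000  (ones: 0)
  rows 112-119 [x1,x2,x3,x4=1110]: 00000000  (ones: 0)
  rows 120-127 [x1,x2,x3,x4=1111]: 00000000  (ones: 0)
Satisfying assignments = 0+4+0+0+0+4+0+0+4+4+0+0+4+0+0+0 = 20

20


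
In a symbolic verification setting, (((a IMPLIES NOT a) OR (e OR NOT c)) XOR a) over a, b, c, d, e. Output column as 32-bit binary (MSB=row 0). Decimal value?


Formula: (((a IMPLIES NOT a) OR (e OR NOT c)) XOR a) over a, b, c, d, e (32 rows)
Evaluate each row (bits = a,b,c,d,e, MSB first):
  row 0 [00000]: (((0 IMPLIES NOT 0) OR (0 OR NOT 0)) XOR 0) -> 1
  row 1 [00001]: (((0 IMPLIES NOT 0) OR (1 OR NOT 0)) XOR 0) -> 1
  row 2 [00010]: (((0 IMPLIES NOT 0) OR (0 OR NOT 0)) XOR 0) -> 1
  row 3 [00011]: (((0 IMPLIES NOT 0) OR (1 OR NOT 0)) XOR 0) -> 1
  row 4 [00100]: (((0 IMPLIES NOT 0) OR (0 OR NOT 1)) XOR 0) -> 1
  row 5 [00101]: (((0 IMPLIES NOT 0) OR (1 OR NOT 1)) XOR 0) -> 1
  row 6 [00110]: (((0 IMPLIES NOT 0) OR (0 OR NOT 1)) XOR 0) -> 1
  row 7 [00111]: (((0 IMPLIES NOT 0) OR (1 OR NOT 1)) XOR 0) -> 1
  row 8 [01000]: (((0 IMPLIES NOT 0) OR (0 OR NOT 0)) XOR 0) -> 1
  row 9 [01001]: (((0 IMPLIES NOT 0) OR (1 OR NOT 0)) XOR 0) -> 1
  row 10 [01010]: (((0 IMPLIES NOT 0) OR (0 OR NOT 0)) XOR 0) -> 1
  row 11 [01011]: (((0 IMPLIES NOT 0) OR (1 OR NOT 0)) XOR 0) -> 1
  row 12 [01100]: (((0 IMPLIES NOT 0) OR (0 OR NOT 1)) XOR 0) -> 1
  row 13 [01101]: (((0 IMPLIES NOT 0) OR (1 OR NOT 1)) XOR 0) -> 1
  row 14 [01110]: (((0 IMPLIES NOT 0) OR (0 OR NOT 1)) XOR 0) -> 1
  row 15 [01111]: (((0 IMPLIES NOT 0) OR (1 OR NOT 1)) XOR 0) -> 1
  row 16 [10000]: (((1 IMPLIES NOT 1) OR (0 OR NOT 0)) XOR 1) -> 0
  row 17 [10001]: (((1 IMPLIES NOT 1) OR (1 OR NOT 0)) XOR 1) -> 0
  row 18 [10010]: (((1 IMPLIES NOT 1) OR (0 OR NOT 0)) XOR 1) -> 0
  row 19 [10011]: (((1 IMPLIES NOT 1) OR (1 OR NOT 0)) XOR 1) -> 0
  row 20 [10100]: (((1 IMPLIES NOT 1) OR (0 OR NOT 1)) XOR 1) -> 1
  row 21 [10101]: (((1 IMPLIES NOT 1) OR (1 OR NOT 1)) XOR 1) -> 0
  row 22 [10110]: (((1 IMPLIES NOT 1) OR (0 OR NOT 1)) XOR 1) -> 1
  row 23 [10111]: (((1 IMPLIES NOT 1) OR (1 OR NOT 1)) XOR 1) -> 0
  row 24 [11000]: (((1 IMPLIES NOT 1) OR (0 OR NOT 0)) XOR 1) -> 0
  row 25 [11001]: (((1 IMPLIES NOT 1) OR (1 OR NOT 0)) XOR 1) -> 0
  row 26 [11010]: (((1 IMPLIES NOT 1) OR (0 OR NOT 0)) XOR 1) -> 0
  row 27 [11011]: (((1 IMPLIES NOT 1) OR (1 OR NOT 0)) XOR 1) -> 0
  row 28 [11100]: (((1 IMPLIES NOT 1) OR (0 OR NOT 1)) XOR 1) -> 1
  row 29 [11101]: (((1 IMPLIES NOT 1) OR (1 OR NOT 1)) XOR 1) -> 0
  row 30 [11110]: (((1 IMPLIES NOT 1) OR (0 OR NOT 1)) XOR 1) -> 1
  row 31 [11111]: (((1 IMPLIES NOT 1) OR (1 OR NOT 1)) XOR 1) -> 0
Full result column, 4 rows per line (a,b,c fixed per line; d,e runs 00..11 left to right):
  rows 0-3 [a,b,c=000]: 1111  = hex F
  rows 4-7 [a,b,c=001]: 1111  = hex F
  rows 8-11 [a,b,c=010]: 1111  = hex F
  rows 12-15 [a,b,c=011]: 1111  = hex F
  rows 16-19 [a,b,c=100]: 0000  = hex 0
  rows 20-23 [a,b,c=101]: 1010  = hex A
  rows 24-27 [a,b,c=110]: 0000  = hex 0
  rows 28-31 [a,b,c=111]: 1010  = hex A
Output column (row 0 .. row 31) = 11111111111111110000101000001010
Output column grouped in 4s = 1111 1111 1111 1111 0000 1010 0000 1010 = 0xFFFF0A0A
Convert to decimal digit by digit (value = value*16 + digit):
  F -> 15
  15*16 + 15 (F) = 255
  255*16 + 15 (F) = 4095
  4095*16 + 15 (F) = 65535
  65535*16 + 0 = 1048560
  1048560*16 + 10 (A) = 16776970
  16776970*16 + 0 = 268431520
  268431520*16 + 10 (A) = 4294904330
Decimal = 4294904330

4294904330


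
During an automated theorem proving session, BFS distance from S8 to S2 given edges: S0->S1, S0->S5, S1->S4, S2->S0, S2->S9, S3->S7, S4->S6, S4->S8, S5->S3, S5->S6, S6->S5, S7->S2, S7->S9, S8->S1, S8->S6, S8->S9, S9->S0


BFS layer-by-layer from S8:
  dist 0: {S8}
  dist 1: {S1, S6, S9}
  dist 2: {S0, S4, S5}
  dist 3: {S3}
  dist 4: {S7}
  dist 5: {S2}
  -> S2 reached at distance 5
Shortest path length = 5

5


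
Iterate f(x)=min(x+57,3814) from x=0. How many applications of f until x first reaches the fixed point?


Step 1: x=0, cap=3814, increment=57
Step 2: x grows by 57 each step until capped at 3814; fixed point is x=3814
Step 3: iterations = ceil(3814/57) = 67

67


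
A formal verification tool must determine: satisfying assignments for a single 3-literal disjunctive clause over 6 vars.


Step 1: Total=2^6=64
Step 2: Unsat when all 3 false: 2^3=8
Step 3: Sat=64-8=56

56


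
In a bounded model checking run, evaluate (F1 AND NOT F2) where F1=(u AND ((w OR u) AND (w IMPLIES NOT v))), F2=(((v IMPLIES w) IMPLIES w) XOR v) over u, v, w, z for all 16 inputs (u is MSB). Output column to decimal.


F1 = (u AND ((w OR u) AND (w IMPLIES NOT v)))
F2 = (((v IMPLIES w) IMPLIES w) XOR v)
Counterexample to F1=>F2 is where F1=1 and F2=0.
Evaluate each row (bits = u,v,w,z, MSB first):
  row 0 [0000]: F1=0 F2=0 -> F1&~F2 -> 0
  row 1 [0001]: F1=0 F2=0 -> F1&~F2 -> 0
  row 2 [0010]: F1=0 F2=1 -> F1&~F2 -> 0
  row 3 [0011]: F1=0 F2=1 -> F1&~F2 -> 0
  row 4 [0100]: F1=0 F2=0 -> F1&~F2 -> 0
  row 5 [0101]: F1=0 F2=0 -> F1&~F2 -> 0
  row 6 [0110]: F1=0 F2=0 -> F1&~F2 -> 0
  row 7 [0111]: F1=0 F2=0 -> F1&~F2 -> 0
  row 8 [1000]: F1=1 F2=0 -> F1&~F2 -> 1
  row 9 [1001]: F1=1 F2=0 -> F1&~F2 -> 1
  row 10 [1010]: F1=1 F2=1 -> F1&~F2 -> 0
  row 11 [1011]: F1=1 F2=1 -> F1&~F2 -> 0
  row 12 [1100]: F1=1 F2=0 -> F1&~F2 -> 1
  row 13 [1101]: F1=1 F2=0 -> F1&~F2 -> 1
  row 14 [1110]: F1=0 F2=0 -> F1&~F2 -> 0
  row 15 [1111]: F1=0 F2=0 -> F1&~F2 -> 0
Full result column, 4 rows per line (u,v fixed per line; w,z runs 00..11 left to right):
  rows 0-3 [u,v=00]: 0000  = hex 0
  rows 4-7 [u,v=01]: 0000  = hex 0
  rows 8-11 [u,v=10]: 1100  = hex C
  rows 12-15 [u,v=11]: 1100  = hex C
Counterexample vector (row 0 .. row 15) = 0000000011001100
Output column grouped in 4s = 0000 0000 1100 1100 = 0x00CC
Convert to decimal digit by digit (value = value*16 + digit):
  0 -> 0
  0*16 + 0 = 0
  0*16 + 12 (C) = 12
  12*16 + 12 (C) = 204
Decimal = 204

204
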